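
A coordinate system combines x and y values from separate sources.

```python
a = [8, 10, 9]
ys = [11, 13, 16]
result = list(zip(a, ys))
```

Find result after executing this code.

Step 1: zip pairs elements at same index:
  Index 0: (8, 11)
  Index 1: (10, 13)
  Index 2: (9, 16)
Therefore result = [(8, 11), (10, 13), (9, 16)].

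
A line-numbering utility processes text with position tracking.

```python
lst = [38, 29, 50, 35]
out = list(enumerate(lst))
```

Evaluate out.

Step 1: enumerate pairs each element with its index:
  (0, 38)
  (1, 29)
  (2, 50)
  (3, 35)
Therefore out = [(0, 38), (1, 29), (2, 50), (3, 35)].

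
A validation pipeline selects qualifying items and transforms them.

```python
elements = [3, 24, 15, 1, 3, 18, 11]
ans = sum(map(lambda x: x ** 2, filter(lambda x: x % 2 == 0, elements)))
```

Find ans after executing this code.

Step 1: Filter even numbers from [3, 24, 15, 1, 3, 18, 11]: [24, 18]
Step 2: Square each: [576, 324]
Step 3: Sum = 900.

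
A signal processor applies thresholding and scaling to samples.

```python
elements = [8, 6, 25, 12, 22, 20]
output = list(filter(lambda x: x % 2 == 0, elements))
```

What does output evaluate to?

Step 1: Filter elements divisible by 2:
  8 % 2 = 0: kept
  6 % 2 = 0: kept
  25 % 2 = 1: removed
  12 % 2 = 0: kept
  22 % 2 = 0: kept
  20 % 2 = 0: kept
Therefore output = [8, 6, 12, 22, 20].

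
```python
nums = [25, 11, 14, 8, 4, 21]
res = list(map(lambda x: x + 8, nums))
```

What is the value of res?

Step 1: Apply lambda x: x + 8 to each element:
  25 -> 33
  11 -> 19
  14 -> 22
  8 -> 16
  4 -> 12
  21 -> 29
Therefore res = [33, 19, 22, 16, 12, 29].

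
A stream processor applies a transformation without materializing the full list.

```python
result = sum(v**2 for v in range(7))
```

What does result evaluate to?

Step 1: Compute v**2 for each v in range(7):
  v=0: 0**2 = 0
  v=1: 1**2 = 1
  v=2: 2**2 = 4
  v=3: 3**2 = 9
  v=4: 4**2 = 16
  v=5: 5**2 = 25
  v=6: 6**2 = 36
Step 2: sum = 0 + 1 + 4 + 9 + 16 + 25 + 36 = 91.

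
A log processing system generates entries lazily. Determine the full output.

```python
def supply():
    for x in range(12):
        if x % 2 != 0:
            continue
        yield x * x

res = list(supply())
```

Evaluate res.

Step 1: Only yield x**2 when x is divisible by 2:
  x=0: 0 % 2 == 0, yield 0**2 = 0
  x=2: 2 % 2 == 0, yield 2**2 = 4
  x=4: 4 % 2 == 0, yield 4**2 = 16
  x=6: 6 % 2 == 0, yield 6**2 = 36
  x=8: 8 % 2 == 0, yield 8**2 = 64
  x=10: 10 % 2 == 0, yield 10**2 = 100
Therefore res = [0, 4, 16, 36, 64, 100].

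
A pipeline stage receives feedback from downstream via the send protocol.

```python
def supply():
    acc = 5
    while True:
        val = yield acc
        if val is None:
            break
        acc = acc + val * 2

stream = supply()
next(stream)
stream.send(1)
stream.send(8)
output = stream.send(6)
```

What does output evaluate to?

Step 1: next() -> yield acc=5.
Step 2: send(1) -> val=1, acc = 5 + 1*2 = 7, yield 7.
Step 3: send(8) -> val=8, acc = 7 + 8*2 = 23, yield 23.
Step 4: send(6) -> val=6, acc = 23 + 6*2 = 35, yield 35.
Therefore output = 35.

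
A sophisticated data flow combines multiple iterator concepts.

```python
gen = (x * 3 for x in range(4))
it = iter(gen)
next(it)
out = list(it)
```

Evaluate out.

Step 1: Generator produces [0, 3, 6, 9].
Step 2: next(it) consumes first element (0).
Step 3: list(it) collects remaining: [3, 6, 9].
Therefore out = [3, 6, 9].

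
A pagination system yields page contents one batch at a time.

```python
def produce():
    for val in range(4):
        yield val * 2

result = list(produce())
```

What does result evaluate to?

Step 1: For each val in range(4), yield val * 2:
  val=0: yield 0 * 2 = 0
  val=1: yield 1 * 2 = 2
  val=2: yield 2 * 2 = 4
  val=3: yield 3 * 2 = 6
Therefore result = [0, 2, 4, 6].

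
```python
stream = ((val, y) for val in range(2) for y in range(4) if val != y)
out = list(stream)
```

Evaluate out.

Step 1: Nested generator over range(2) x range(4) where val != y:
  (0, 0): excluded (val == y)
  (0, 1): included
  (0, 2): included
  (0, 3): included
  (1, 0): included
  (1, 1): excluded (val == y)
  (1, 2): included
  (1, 3): included
Therefore out = [(0, 1), (0, 2), (0, 3), (1, 0), (1, 2), (1, 3)].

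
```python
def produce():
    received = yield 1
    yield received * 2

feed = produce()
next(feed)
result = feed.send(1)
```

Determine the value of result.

Step 1: next(feed) advances to first yield, producing 1.
Step 2: send(1) resumes, received = 1.
Step 3: yield received * 2 = 1 * 2 = 2.
Therefore result = 2.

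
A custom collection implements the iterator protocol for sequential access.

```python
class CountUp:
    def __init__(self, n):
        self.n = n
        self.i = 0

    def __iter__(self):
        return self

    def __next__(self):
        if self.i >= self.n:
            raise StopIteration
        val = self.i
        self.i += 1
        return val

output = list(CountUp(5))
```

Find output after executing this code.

Step 1: CountUp(5) creates an iterator counting 0 to 4.
Step 2: list() consumes all values: [0, 1, 2, 3, 4].
Therefore output = [0, 1, 2, 3, 4].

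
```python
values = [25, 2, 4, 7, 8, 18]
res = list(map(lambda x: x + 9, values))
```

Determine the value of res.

Step 1: Apply lambda x: x + 9 to each element:
  25 -> 34
  2 -> 11
  4 -> 13
  7 -> 16
  8 -> 17
  18 -> 27
Therefore res = [34, 11, 13, 16, 17, 27].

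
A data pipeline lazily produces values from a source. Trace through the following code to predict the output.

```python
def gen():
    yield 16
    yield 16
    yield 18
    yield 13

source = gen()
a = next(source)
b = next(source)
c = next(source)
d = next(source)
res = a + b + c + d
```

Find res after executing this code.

Step 1: Create generator and consume all values:
  a = next(source) = 16
  b = next(source) = 16
  c = next(source) = 18
  d = next(source) = 13
Step 2: res = 16 + 16 + 18 + 13 = 63.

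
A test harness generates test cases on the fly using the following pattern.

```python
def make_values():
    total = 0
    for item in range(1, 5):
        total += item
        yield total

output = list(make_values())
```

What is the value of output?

Step 1: Generator accumulates running sum:
  item=1: total = 1, yield 1
  item=2: total = 3, yield 3
  item=3: total = 6, yield 6
  item=4: total = 10, yield 10
Therefore output = [1, 3, 6, 10].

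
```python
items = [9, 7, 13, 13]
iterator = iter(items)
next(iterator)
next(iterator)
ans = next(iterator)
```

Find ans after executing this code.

Step 1: Create iterator over [9, 7, 13, 13].
Step 2: next() consumes 9.
Step 3: next() consumes 7.
Step 4: next() returns 13.
Therefore ans = 13.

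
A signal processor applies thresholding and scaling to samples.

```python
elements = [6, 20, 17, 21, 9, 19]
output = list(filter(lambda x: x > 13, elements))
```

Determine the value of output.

Step 1: Filter elements > 13:
  6: removed
  20: kept
  17: kept
  21: kept
  9: removed
  19: kept
Therefore output = [20, 17, 21, 19].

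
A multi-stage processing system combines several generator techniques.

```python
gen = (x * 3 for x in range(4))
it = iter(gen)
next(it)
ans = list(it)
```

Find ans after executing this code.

Step 1: Generator produces [0, 3, 6, 9].
Step 2: next(it) consumes first element (0).
Step 3: list(it) collects remaining: [3, 6, 9].
Therefore ans = [3, 6, 9].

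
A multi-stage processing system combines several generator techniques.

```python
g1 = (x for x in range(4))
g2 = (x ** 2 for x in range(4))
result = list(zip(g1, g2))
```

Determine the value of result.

Step 1: g1 produces [0, 1, 2, 3].
Step 2: g2 produces [0, 1, 4, 9].
Step 3: zip pairs them: [(0, 0), (1, 1), (2, 4), (3, 9)].
Therefore result = [(0, 0), (1, 1), (2, 4), (3, 9)].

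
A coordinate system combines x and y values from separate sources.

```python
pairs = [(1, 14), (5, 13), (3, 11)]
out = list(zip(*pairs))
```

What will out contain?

Step 1: zip(*pairs) transposes: unzips [(1, 14), (5, 13), (3, 11)] into separate sequences.
Step 2: First elements: (1, 5, 3), second elements: (14, 13, 11).
Therefore out = [(1, 5, 3), (14, 13, 11)].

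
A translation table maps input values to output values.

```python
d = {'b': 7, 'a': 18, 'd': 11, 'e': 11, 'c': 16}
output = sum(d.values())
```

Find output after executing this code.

Step 1: d.values() = [7, 18, 11, 11, 16].
Step 2: sum = 63.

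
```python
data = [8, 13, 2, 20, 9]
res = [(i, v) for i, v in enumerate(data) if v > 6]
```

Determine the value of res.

Step 1: Filter enumerate([8, 13, 2, 20, 9]) keeping v > 6:
  (0, 8): 8 > 6, included
  (1, 13): 13 > 6, included
  (2, 2): 2 <= 6, excluded
  (3, 20): 20 > 6, included
  (4, 9): 9 > 6, included
Therefore res = [(0, 8), (1, 13), (3, 20), (4, 9)].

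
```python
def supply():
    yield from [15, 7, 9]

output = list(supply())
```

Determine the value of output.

Step 1: yield from delegates to the iterable, yielding each element.
Step 2: Collected values: [15, 7, 9].
Therefore output = [15, 7, 9].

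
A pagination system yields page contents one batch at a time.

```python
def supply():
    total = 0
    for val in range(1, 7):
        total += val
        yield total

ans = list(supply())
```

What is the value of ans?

Step 1: Generator accumulates running sum:
  val=1: total = 1, yield 1
  val=2: total = 3, yield 3
  val=3: total = 6, yield 6
  val=4: total = 10, yield 10
  val=5: total = 15, yield 15
  val=6: total = 21, yield 21
Therefore ans = [1, 3, 6, 10, 15, 21].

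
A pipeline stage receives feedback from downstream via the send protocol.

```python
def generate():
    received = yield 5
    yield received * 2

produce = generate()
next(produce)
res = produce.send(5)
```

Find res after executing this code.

Step 1: next(produce) advances to first yield, producing 5.
Step 2: send(5) resumes, received = 5.
Step 3: yield received * 2 = 5 * 2 = 10.
Therefore res = 10.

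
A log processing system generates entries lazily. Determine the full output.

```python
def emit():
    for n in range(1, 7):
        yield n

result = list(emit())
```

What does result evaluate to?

Step 1: The generator yields each value from range(1, 7).
Step 2: list() consumes all yields: [1, 2, 3, 4, 5, 6].
Therefore result = [1, 2, 3, 4, 5, 6].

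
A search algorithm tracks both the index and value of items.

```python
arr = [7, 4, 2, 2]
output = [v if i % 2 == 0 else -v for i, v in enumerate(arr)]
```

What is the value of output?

Step 1: For each (i, v), keep v if i is even, negate if odd:
  i=0 (even): keep 7
  i=1 (odd): negate to -4
  i=2 (even): keep 2
  i=3 (odd): negate to -2
Therefore output = [7, -4, 2, -2].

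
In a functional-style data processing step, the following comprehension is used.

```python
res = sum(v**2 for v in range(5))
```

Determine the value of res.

Step 1: Compute v**2 for each v in range(5):
  v=0: 0**2 = 0
  v=1: 1**2 = 1
  v=2: 2**2 = 4
  v=3: 3**2 = 9
  v=4: 4**2 = 16
Step 2: sum = 0 + 1 + 4 + 9 + 16 = 30.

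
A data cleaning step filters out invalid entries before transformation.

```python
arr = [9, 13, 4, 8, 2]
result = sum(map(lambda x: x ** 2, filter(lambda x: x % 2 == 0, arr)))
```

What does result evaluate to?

Step 1: Filter even numbers from [9, 13, 4, 8, 2]: [4, 8, 2]
Step 2: Square each: [16, 64, 4]
Step 3: Sum = 84.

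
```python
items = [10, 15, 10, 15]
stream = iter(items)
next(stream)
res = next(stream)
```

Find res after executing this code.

Step 1: Create iterator over [10, 15, 10, 15].
Step 2: next() consumes 10.
Step 3: next() returns 15.
Therefore res = 15.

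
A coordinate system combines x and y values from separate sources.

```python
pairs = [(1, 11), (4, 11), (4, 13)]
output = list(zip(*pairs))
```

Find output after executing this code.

Step 1: zip(*pairs) transposes: unzips [(1, 11), (4, 11), (4, 13)] into separate sequences.
Step 2: First elements: (1, 4, 4), second elements: (11, 11, 13).
Therefore output = [(1, 4, 4), (11, 11, 13)].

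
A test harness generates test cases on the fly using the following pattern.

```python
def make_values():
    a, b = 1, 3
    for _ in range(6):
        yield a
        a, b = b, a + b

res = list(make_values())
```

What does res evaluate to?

Step 1: Fibonacci-like sequence starting with a=1, b=3:
  Iteration 1: yield a=1, then a,b = 3,4
  Iteration 2: yield a=3, then a,b = 4,7
  Iteration 3: yield a=4, then a,b = 7,11
  Iteration 4: yield a=7, then a,b = 11,18
  Iteration 5: yield a=11, then a,b = 18,29
  Iteration 6: yield a=18, then a,b = 29,47
Therefore res = [1, 3, 4, 7, 11, 18].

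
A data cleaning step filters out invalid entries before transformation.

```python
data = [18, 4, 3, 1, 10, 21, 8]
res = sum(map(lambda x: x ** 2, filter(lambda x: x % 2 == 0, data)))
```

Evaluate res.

Step 1: Filter even numbers from [18, 4, 3, 1, 10, 21, 8]: [18, 4, 10, 8]
Step 2: Square each: [324, 16, 100, 64]
Step 3: Sum = 504.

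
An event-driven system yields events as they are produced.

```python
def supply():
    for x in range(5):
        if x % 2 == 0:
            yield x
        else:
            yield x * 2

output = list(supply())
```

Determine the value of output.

Step 1: For each x in range(5), yield x if even, else x*2:
  x=0 (even): yield 0
  x=1 (odd): yield 1*2 = 2
  x=2 (even): yield 2
  x=3 (odd): yield 3*2 = 6
  x=4 (even): yield 4
Therefore output = [0, 2, 2, 6, 4].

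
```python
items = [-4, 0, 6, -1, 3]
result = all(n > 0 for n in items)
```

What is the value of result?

Step 1: Check n > 0 for each element in [-4, 0, 6, -1, 3]:
  -4 > 0: False
  0 > 0: False
  6 > 0: True
  -1 > 0: False
  3 > 0: True
Step 2: all() returns False.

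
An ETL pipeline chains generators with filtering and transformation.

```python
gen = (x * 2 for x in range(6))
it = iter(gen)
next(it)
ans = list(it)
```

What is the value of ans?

Step 1: Generator produces [0, 2, 4, 6, 8, 10].
Step 2: next(it) consumes first element (0).
Step 3: list(it) collects remaining: [2, 4, 6, 8, 10].
Therefore ans = [2, 4, 6, 8, 10].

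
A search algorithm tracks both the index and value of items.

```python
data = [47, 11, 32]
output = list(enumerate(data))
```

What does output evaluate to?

Step 1: enumerate pairs each element with its index:
  (0, 47)
  (1, 11)
  (2, 32)
Therefore output = [(0, 47), (1, 11), (2, 32)].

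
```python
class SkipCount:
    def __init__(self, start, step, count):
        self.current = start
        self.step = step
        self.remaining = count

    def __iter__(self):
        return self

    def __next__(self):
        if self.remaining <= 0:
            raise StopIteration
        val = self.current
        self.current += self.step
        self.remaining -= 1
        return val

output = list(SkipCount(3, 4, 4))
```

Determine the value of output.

Step 1: SkipCount starts at 3, increments by 4, for 4 steps:
  Yield 3, then current += 4
  Yield 7, then current += 4
  Yield 11, then current += 4
  Yield 15, then current += 4
Therefore output = [3, 7, 11, 15].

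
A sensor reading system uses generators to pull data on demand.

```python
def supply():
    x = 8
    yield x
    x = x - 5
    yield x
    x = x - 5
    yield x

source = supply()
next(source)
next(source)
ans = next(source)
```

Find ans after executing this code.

Step 1: Trace through generator execution:
  Yield 1: x starts at 8, yield 8
  Yield 2: x = 8 - 5 = 3, yield 3
  Yield 3: x = 3 - 5 = -2, yield -2
Step 2: First next() gets 8, second next() gets the second value, third next() yields -2.
Therefore ans = -2.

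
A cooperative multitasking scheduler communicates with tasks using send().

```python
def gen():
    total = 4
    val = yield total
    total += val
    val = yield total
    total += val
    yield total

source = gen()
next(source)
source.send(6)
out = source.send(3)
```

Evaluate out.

Step 1: next() -> yield total=4.
Step 2: send(6) -> val=6, total = 4+6 = 10, yield 10.
Step 3: send(3) -> val=3, total = 10+3 = 13, yield 13.
Therefore out = 13.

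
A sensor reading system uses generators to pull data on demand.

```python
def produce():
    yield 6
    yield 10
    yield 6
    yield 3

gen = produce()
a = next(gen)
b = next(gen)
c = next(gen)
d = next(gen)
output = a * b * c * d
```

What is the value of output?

Step 1: Create generator and consume all values:
  a = next(gen) = 6
  b = next(gen) = 10
  c = next(gen) = 6
  d = next(gen) = 3
Step 2: output = 6 * 10 * 6 * 3 = 1080.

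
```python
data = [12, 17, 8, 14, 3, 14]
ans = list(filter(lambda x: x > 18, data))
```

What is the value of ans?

Step 1: Filter elements > 18:
  12: removed
  17: removed
  8: removed
  14: removed
  3: removed
  14: removed
Therefore ans = [].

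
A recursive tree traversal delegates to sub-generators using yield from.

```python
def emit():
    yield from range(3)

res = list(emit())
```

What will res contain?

Step 1: yield from delegates to the iterable, yielding each element.
Step 2: Collected values: [0, 1, 2].
Therefore res = [0, 1, 2].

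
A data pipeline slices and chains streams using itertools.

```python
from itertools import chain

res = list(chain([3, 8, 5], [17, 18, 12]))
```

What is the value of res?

Step 1: chain() concatenates iterables: [3, 8, 5] + [17, 18, 12].
Therefore res = [3, 8, 5, 17, 18, 12].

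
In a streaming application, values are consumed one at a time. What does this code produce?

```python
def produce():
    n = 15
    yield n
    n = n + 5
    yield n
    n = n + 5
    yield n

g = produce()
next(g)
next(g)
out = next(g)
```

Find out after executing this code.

Step 1: Trace through generator execution:
  Yield 1: n starts at 15, yield 15
  Yield 2: n = 15 + 5 = 20, yield 20
  Yield 3: n = 20 + 5 = 25, yield 25
Step 2: First next() gets 15, second next() gets the second value, third next() yields 25.
Therefore out = 25.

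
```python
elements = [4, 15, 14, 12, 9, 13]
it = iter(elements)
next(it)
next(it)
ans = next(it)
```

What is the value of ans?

Step 1: Create iterator over [4, 15, 14, 12, 9, 13].
Step 2: next() consumes 4.
Step 3: next() consumes 15.
Step 4: next() returns 14.
Therefore ans = 14.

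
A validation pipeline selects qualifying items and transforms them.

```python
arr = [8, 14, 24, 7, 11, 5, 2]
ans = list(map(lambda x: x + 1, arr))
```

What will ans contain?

Step 1: Apply lambda x: x + 1 to each element:
  8 -> 9
  14 -> 15
  24 -> 25
  7 -> 8
  11 -> 12
  5 -> 6
  2 -> 3
Therefore ans = [9, 15, 25, 8, 12, 6, 3].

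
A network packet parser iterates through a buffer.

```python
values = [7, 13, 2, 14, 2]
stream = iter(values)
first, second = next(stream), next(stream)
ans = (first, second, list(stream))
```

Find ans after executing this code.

Step 1: Create iterator over [7, 13, 2, 14, 2].
Step 2: first = 7, second = 13.
Step 3: Remaining elements: [2, 14, 2].
Therefore ans = (7, 13, [2, 14, 2]).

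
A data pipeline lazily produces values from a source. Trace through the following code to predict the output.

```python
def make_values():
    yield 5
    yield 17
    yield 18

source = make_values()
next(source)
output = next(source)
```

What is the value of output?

Step 1: make_values() creates a generator.
Step 2: next(source) yields 5 (consumed and discarded).
Step 3: next(source) yields 17, assigned to output.
Therefore output = 17.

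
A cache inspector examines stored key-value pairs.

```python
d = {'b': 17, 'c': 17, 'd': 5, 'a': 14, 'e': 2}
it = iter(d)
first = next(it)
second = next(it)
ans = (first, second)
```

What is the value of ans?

Step 1: iter(d) iterates over keys: ['b', 'c', 'd', 'a', 'e'].
Step 2: first = next(it) = 'b', second = next(it) = 'c'.
Therefore ans = ('b', 'c').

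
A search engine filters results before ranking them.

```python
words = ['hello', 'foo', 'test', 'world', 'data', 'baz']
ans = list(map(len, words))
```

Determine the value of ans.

Step 1: Map len() to each word:
  'hello' -> 5
  'foo' -> 3
  'test' -> 4
  'world' -> 5
  'data' -> 4
  'baz' -> 3
Therefore ans = [5, 3, 4, 5, 4, 3].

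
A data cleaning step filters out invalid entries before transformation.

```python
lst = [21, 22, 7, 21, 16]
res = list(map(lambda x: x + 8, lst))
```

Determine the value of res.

Step 1: Apply lambda x: x + 8 to each element:
  21 -> 29
  22 -> 30
  7 -> 15
  21 -> 29
  16 -> 24
Therefore res = [29, 30, 15, 29, 24].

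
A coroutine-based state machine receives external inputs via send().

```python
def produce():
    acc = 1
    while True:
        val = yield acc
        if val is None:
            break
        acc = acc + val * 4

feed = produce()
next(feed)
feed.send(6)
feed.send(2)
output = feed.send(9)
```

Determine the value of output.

Step 1: next() -> yield acc=1.
Step 2: send(6) -> val=6, acc = 1 + 6*4 = 25, yield 25.
Step 3: send(2) -> val=2, acc = 25 + 2*4 = 33, yield 33.
Step 4: send(9) -> val=9, acc = 33 + 9*4 = 69, yield 69.
Therefore output = 69.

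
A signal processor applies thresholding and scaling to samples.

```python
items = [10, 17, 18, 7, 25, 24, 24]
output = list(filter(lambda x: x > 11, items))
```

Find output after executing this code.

Step 1: Filter elements > 11:
  10: removed
  17: kept
  18: kept
  7: removed
  25: kept
  24: kept
  24: kept
Therefore output = [17, 18, 25, 24, 24].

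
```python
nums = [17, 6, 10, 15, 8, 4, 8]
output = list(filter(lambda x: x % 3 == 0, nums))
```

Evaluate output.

Step 1: Filter elements divisible by 3:
  17 % 3 = 2: removed
  6 % 3 = 0: kept
  10 % 3 = 1: removed
  15 % 3 = 0: kept
  8 % 3 = 2: removed
  4 % 3 = 1: removed
  8 % 3 = 2: removed
Therefore output = [6, 15].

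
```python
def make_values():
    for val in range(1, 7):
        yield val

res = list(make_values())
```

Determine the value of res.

Step 1: The generator yields each value from range(1, 7).
Step 2: list() consumes all yields: [1, 2, 3, 4, 5, 6].
Therefore res = [1, 2, 3, 4, 5, 6].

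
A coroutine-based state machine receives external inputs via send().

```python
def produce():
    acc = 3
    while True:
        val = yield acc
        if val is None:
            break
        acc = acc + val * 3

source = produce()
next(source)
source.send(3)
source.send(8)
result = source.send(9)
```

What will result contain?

Step 1: next() -> yield acc=3.
Step 2: send(3) -> val=3, acc = 3 + 3*3 = 12, yield 12.
Step 3: send(8) -> val=8, acc = 12 + 8*3 = 36, yield 36.
Step 4: send(9) -> val=9, acc = 36 + 9*3 = 63, yield 63.
Therefore result = 63.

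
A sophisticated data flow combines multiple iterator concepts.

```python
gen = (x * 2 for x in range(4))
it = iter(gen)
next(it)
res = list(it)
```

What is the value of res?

Step 1: Generator produces [0, 2, 4, 6].
Step 2: next(it) consumes first element (0).
Step 3: list(it) collects remaining: [2, 4, 6].
Therefore res = [2, 4, 6].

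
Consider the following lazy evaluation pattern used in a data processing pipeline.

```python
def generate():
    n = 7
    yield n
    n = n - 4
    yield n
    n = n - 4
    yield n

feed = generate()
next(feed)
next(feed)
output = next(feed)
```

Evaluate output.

Step 1: Trace through generator execution:
  Yield 1: n starts at 7, yield 7
  Yield 2: n = 7 - 4 = 3, yield 3
  Yield 3: n = 3 - 4 = -1, yield -1
Step 2: First next() gets 7, second next() gets the second value, third next() yields -1.
Therefore output = -1.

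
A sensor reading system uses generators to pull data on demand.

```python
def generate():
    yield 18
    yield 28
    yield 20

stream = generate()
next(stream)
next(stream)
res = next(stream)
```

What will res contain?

Step 1: generate() creates a generator.
Step 2: next(stream) yields 18 (consumed and discarded).
Step 3: next(stream) yields 28 (consumed and discarded).
Step 4: next(stream) yields 20, assigned to res.
Therefore res = 20.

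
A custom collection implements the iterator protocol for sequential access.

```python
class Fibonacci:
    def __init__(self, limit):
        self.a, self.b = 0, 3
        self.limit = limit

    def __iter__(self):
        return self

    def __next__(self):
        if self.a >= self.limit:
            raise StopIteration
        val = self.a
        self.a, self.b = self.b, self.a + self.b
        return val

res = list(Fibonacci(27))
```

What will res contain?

Step 1: Fibonacci-like sequence (a=0, b=3) until >= 27:
  Yield 0, then a,b = 3,3
  Yield 3, then a,b = 3,6
  Yield 3, then a,b = 6,9
  Yield 6, then a,b = 9,15
  Yield 9, then a,b = 15,24
  Yield 15, then a,b = 24,39
  Yield 24, then a,b = 39,63
Step 2: 39 >= 27, stop.
Therefore res = [0, 3, 3, 6, 9, 15, 24].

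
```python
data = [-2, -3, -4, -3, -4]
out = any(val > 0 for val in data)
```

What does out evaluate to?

Step 1: Check val > 0 for each element in [-2, -3, -4, -3, -4]:
  -2 > 0: False
  -3 > 0: False
  -4 > 0: False
  -3 > 0: False
  -4 > 0: False
Step 2: any() returns False.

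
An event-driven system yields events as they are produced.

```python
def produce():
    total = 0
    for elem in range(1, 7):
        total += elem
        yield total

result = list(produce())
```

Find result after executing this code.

Step 1: Generator accumulates running sum:
  elem=1: total = 1, yield 1
  elem=2: total = 3, yield 3
  elem=3: total = 6, yield 6
  elem=4: total = 10, yield 10
  elem=5: total = 15, yield 15
  elem=6: total = 21, yield 21
Therefore result = [1, 3, 6, 10, 15, 21].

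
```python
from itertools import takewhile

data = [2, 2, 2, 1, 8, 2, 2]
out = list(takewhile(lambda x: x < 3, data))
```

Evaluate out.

Step 1: takewhile stops at first element >= 3:
  2 < 3: take
  2 < 3: take
  2 < 3: take
  1 < 3: take
  8 >= 3: stop
Therefore out = [2, 2, 2, 1].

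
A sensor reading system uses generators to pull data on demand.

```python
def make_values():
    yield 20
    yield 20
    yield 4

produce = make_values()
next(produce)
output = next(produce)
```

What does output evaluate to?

Step 1: make_values() creates a generator.
Step 2: next(produce) yields 20 (consumed and discarded).
Step 3: next(produce) yields 20, assigned to output.
Therefore output = 20.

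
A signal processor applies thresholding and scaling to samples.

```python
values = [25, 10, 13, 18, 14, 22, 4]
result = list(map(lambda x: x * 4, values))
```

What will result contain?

Step 1: Apply lambda x: x * 4 to each element:
  25 -> 100
  10 -> 40
  13 -> 52
  18 -> 72
  14 -> 56
  22 -> 88
  4 -> 16
Therefore result = [100, 40, 52, 72, 56, 88, 16].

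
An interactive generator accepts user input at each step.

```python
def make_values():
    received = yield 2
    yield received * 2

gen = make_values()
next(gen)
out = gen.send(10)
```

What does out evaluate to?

Step 1: next(gen) advances to first yield, producing 2.
Step 2: send(10) resumes, received = 10.
Step 3: yield received * 2 = 10 * 2 = 20.
Therefore out = 20.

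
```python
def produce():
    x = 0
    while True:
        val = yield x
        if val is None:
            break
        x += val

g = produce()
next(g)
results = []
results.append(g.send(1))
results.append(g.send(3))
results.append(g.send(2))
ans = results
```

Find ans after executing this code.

Step 1: next(g) -> yield 0.
Step 2: send(1) -> x = 1, yield 1.
Step 3: send(3) -> x = 4, yield 4.
Step 4: send(2) -> x = 6, yield 6.
Therefore ans = [1, 4, 6].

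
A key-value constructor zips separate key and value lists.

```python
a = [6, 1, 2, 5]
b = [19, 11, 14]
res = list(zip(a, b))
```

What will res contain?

Step 1: zip stops at shortest (len(a)=4, len(b)=3):
  Index 0: (6, 19)
  Index 1: (1, 11)
  Index 2: (2, 14)
Step 2: Last element of a (5) has no pair, dropped.
Therefore res = [(6, 19), (1, 11), (2, 14)].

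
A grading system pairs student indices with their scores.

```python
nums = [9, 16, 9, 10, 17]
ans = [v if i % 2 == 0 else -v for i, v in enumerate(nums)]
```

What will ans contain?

Step 1: For each (i, v), keep v if i is even, negate if odd:
  i=0 (even): keep 9
  i=1 (odd): negate to -16
  i=2 (even): keep 9
  i=3 (odd): negate to -10
  i=4 (even): keep 17
Therefore ans = [9, -16, 9, -10, 17].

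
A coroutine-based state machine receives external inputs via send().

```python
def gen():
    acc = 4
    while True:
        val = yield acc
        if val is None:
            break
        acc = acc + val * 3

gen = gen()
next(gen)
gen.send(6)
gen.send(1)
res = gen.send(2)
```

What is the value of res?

Step 1: next() -> yield acc=4.
Step 2: send(6) -> val=6, acc = 4 + 6*3 = 22, yield 22.
Step 3: send(1) -> val=1, acc = 22 + 1*3 = 25, yield 25.
Step 4: send(2) -> val=2, acc = 25 + 2*3 = 31, yield 31.
Therefore res = 31.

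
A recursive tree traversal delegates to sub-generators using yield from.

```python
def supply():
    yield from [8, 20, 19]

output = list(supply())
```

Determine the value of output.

Step 1: yield from delegates to the iterable, yielding each element.
Step 2: Collected values: [8, 20, 19].
Therefore output = [8, 20, 19].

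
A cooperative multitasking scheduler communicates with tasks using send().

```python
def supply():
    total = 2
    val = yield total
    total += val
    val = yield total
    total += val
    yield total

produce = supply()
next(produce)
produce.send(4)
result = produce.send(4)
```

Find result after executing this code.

Step 1: next() -> yield total=2.
Step 2: send(4) -> val=4, total = 2+4 = 6, yield 6.
Step 3: send(4) -> val=4, total = 6+4 = 10, yield 10.
Therefore result = 10.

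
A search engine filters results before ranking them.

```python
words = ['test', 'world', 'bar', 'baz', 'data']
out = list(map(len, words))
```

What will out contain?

Step 1: Map len() to each word:
  'test' -> 4
  'world' -> 5
  'bar' -> 3
  'baz' -> 3
  'data' -> 4
Therefore out = [4, 5, 3, 3, 4].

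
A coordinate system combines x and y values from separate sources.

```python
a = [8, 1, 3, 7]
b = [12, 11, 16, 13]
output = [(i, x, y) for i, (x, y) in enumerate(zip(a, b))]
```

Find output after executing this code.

Step 1: enumerate(zip(a, b)) gives index with paired elements:
  i=0: (8, 12)
  i=1: (1, 11)
  i=2: (3, 16)
  i=3: (7, 13)
Therefore output = [(0, 8, 12), (1, 1, 11), (2, 3, 16), (3, 7, 13)].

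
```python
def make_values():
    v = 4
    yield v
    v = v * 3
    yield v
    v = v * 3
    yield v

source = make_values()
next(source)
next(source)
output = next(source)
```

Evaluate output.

Step 1: Trace through generator execution:
  Yield 1: v starts at 4, yield 4
  Yield 2: v = 4 * 3 = 12, yield 12
  Yield 3: v = 12 * 3 = 36, yield 36
Step 2: First next() gets 4, second next() gets the second value, third next() yields 36.
Therefore output = 36.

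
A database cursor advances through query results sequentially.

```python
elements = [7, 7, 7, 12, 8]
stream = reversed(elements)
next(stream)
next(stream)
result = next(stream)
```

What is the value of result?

Step 1: reversed([7, 7, 7, 12, 8]) gives iterator: [8, 12, 7, 7, 7].
Step 2: First next() = 8, second next() = 12.
Step 3: Third next() = 7.
Therefore result = 7.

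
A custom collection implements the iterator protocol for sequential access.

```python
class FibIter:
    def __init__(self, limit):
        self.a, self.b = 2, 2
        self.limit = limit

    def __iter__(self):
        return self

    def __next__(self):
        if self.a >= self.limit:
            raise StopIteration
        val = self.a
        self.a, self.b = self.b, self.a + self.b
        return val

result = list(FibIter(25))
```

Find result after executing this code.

Step 1: Fibonacci-like sequence (a=2, b=2) until >= 25:
  Yield 2, then a,b = 2,4
  Yield 2, then a,b = 4,6
  Yield 4, then a,b = 6,10
  Yield 6, then a,b = 10,16
  Yield 10, then a,b = 16,26
  Yield 16, then a,b = 26,42
Step 2: 26 >= 25, stop.
Therefore result = [2, 2, 4, 6, 10, 16].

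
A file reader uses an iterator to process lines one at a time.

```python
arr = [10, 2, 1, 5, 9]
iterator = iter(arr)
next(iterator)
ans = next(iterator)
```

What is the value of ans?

Step 1: Create iterator over [10, 2, 1, 5, 9].
Step 2: next() consumes 10.
Step 3: next() returns 2.
Therefore ans = 2.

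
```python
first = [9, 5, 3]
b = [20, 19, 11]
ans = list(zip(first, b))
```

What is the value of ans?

Step 1: zip pairs elements at same index:
  Index 0: (9, 20)
  Index 1: (5, 19)
  Index 2: (3, 11)
Therefore ans = [(9, 20), (5, 19), (3, 11)].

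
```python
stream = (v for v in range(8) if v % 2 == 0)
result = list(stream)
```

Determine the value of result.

Step 1: Filter range(8) keeping only even values:
  v=0: even, included
  v=1: odd, excluded
  v=2: even, included
  v=3: odd, excluded
  v=4: even, included
  v=5: odd, excluded
  v=6: even, included
  v=7: odd, excluded
Therefore result = [0, 2, 4, 6].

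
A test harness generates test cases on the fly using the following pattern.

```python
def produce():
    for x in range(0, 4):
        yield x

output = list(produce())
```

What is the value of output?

Step 1: The generator yields each value from range(0, 4).
Step 2: list() consumes all yields: [0, 1, 2, 3].
Therefore output = [0, 1, 2, 3].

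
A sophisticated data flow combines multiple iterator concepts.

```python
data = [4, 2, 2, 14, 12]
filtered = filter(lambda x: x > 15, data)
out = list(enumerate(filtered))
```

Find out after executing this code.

Step 1: Filter [4, 2, 2, 14, 12] for > 15: [].
Step 2: enumerate re-indexes from 0: [].
Therefore out = [].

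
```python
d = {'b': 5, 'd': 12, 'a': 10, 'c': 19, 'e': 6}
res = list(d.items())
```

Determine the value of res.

Step 1: d.items() returns (key, value) pairs in insertion order.
Therefore res = [('b', 5), ('d', 12), ('a', 10), ('c', 19), ('e', 6)].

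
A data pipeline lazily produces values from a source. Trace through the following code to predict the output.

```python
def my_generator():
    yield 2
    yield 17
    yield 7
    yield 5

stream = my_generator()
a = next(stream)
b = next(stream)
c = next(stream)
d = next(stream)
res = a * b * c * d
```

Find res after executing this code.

Step 1: Create generator and consume all values:
  a = next(stream) = 2
  b = next(stream) = 17
  c = next(stream) = 7
  d = next(stream) = 5
Step 2: res = 2 * 17 * 7 * 5 = 1190.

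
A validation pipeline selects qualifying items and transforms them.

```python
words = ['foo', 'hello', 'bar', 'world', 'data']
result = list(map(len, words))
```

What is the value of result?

Step 1: Map len() to each word:
  'foo' -> 3
  'hello' -> 5
  'bar' -> 3
  'world' -> 5
  'data' -> 4
Therefore result = [3, 5, 3, 5, 4].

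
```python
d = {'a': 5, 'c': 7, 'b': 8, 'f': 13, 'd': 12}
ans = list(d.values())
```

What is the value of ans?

Step 1: d.values() returns the dictionary values in insertion order.
Therefore ans = [5, 7, 8, 13, 12].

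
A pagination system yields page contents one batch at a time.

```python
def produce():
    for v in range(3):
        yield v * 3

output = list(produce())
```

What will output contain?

Step 1: For each v in range(3), yield v * 3:
  v=0: yield 0 * 3 = 0
  v=1: yield 1 * 3 = 3
  v=2: yield 2 * 3 = 6
Therefore output = [0, 3, 6].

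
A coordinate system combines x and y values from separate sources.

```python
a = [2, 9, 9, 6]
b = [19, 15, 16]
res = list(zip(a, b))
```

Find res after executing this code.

Step 1: zip stops at shortest (len(a)=4, len(b)=3):
  Index 0: (2, 19)
  Index 1: (9, 15)
  Index 2: (9, 16)
Step 2: Last element of a (6) has no pair, dropped.
Therefore res = [(2, 19), (9, 15), (9, 16)].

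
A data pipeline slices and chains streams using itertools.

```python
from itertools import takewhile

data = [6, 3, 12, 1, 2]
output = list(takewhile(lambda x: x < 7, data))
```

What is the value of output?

Step 1: takewhile stops at first element >= 7:
  6 < 7: take
  3 < 7: take
  12 >= 7: stop
Therefore output = [6, 3].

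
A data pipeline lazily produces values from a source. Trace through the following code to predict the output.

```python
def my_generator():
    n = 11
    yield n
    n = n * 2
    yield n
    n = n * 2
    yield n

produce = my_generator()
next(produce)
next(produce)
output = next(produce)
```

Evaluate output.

Step 1: Trace through generator execution:
  Yield 1: n starts at 11, yield 11
  Yield 2: n = 11 * 2 = 22, yield 22
  Yield 3: n = 22 * 2 = 44, yield 44
Step 2: First next() gets 11, second next() gets the second value, third next() yields 44.
Therefore output = 44.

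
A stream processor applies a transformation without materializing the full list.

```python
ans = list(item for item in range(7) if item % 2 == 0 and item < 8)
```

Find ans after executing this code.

Step 1: Filter range(7) where item % 2 == 0 and item < 8:
  item=0: both conditions met, included
  item=1: excluded (1 % 2 != 0)
  item=2: both conditions met, included
  item=3: excluded (3 % 2 != 0)
  item=4: both conditions met, included
  item=5: excluded (5 % 2 != 0)
  item=6: both conditions met, included
Therefore ans = [0, 2, 4, 6].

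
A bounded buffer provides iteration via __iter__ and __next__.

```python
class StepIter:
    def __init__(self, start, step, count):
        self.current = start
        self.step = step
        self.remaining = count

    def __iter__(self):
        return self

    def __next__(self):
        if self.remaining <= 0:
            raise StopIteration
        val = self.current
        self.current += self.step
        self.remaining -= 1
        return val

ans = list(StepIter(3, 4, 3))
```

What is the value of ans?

Step 1: StepIter starts at 3, increments by 4, for 3 steps:
  Yield 3, then current += 4
  Yield 7, then current += 4
  Yield 11, then current += 4
Therefore ans = [3, 7, 11].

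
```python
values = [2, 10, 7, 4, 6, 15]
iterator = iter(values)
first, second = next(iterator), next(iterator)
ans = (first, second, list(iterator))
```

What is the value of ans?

Step 1: Create iterator over [2, 10, 7, 4, 6, 15].
Step 2: first = 2, second = 10.
Step 3: Remaining elements: [7, 4, 6, 15].
Therefore ans = (2, 10, [7, 4, 6, 15]).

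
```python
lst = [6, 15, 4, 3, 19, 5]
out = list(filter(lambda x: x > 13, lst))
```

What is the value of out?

Step 1: Filter elements > 13:
  6: removed
  15: kept
  4: removed
  3: removed
  19: kept
  5: removed
Therefore out = [15, 19].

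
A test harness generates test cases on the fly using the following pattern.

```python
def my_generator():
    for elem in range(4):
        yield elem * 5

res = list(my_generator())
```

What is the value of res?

Step 1: For each elem in range(4), yield elem * 5:
  elem=0: yield 0 * 5 = 0
  elem=1: yield 1 * 5 = 5
  elem=2: yield 2 * 5 = 10
  elem=3: yield 3 * 5 = 15
Therefore res = [0, 5, 10, 15].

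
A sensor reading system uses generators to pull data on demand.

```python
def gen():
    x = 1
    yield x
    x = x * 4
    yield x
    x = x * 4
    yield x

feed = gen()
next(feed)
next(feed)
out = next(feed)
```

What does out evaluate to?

Step 1: Trace through generator execution:
  Yield 1: x starts at 1, yield 1
  Yield 2: x = 1 * 4 = 4, yield 4
  Yield 3: x = 4 * 4 = 16, yield 16
Step 2: First next() gets 1, second next() gets the second value, third next() yields 16.
Therefore out = 16.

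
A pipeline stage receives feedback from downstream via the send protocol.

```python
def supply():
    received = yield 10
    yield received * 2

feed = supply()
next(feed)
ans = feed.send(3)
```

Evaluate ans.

Step 1: next(feed) advances to first yield, producing 10.
Step 2: send(3) resumes, received = 3.
Step 3: yield received * 2 = 3 * 2 = 6.
Therefore ans = 6.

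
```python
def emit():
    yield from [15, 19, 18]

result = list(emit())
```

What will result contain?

Step 1: yield from delegates to the iterable, yielding each element.
Step 2: Collected values: [15, 19, 18].
Therefore result = [15, 19, 18].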